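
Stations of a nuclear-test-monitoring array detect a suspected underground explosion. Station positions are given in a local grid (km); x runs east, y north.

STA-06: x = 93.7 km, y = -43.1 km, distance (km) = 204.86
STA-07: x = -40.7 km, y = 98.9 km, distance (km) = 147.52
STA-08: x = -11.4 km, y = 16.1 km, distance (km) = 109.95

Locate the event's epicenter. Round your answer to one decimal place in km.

Circle about each station: (x − 93.7)² + (y + 43.1)² = 204.86²; (x + 40.7)² + (y − 98.9)² = 147.52²; (x + 11.4)² + (y − 16.1)² = 109.95².
Subtracting the STA-06 equation from the STA-07 and STA-08 equations removes the quadratic terms:
-268.8 x + 284.0 y = 21005.87
-210.2 x + 118.4 y = 19630.49
Solving the 2×2 system: x ≈ -110.8, y ≈ -30.9 km.
Check against STA-06 (with the unrounded x, y): √((x − 93.7)²+(y + 43.1)²) = 204.86 ≈ 204.86 km. ✓

x ≈ -110.8 km, y ≈ -30.9 km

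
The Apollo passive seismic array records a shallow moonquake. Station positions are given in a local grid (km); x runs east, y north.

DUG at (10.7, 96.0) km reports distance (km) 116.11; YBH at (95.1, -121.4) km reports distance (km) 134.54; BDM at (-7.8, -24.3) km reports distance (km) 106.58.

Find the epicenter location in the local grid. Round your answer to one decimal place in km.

92.0 km east, 13.1 km north

Circle about each station: (x − 10.7)² + (y − 96.0)² = 116.11²; (x − 95.1)² + (y + 121.4)² = 134.54²; (x + 7.8)² + (y + 24.3)² = 106.58².
Subtracting pairs of circle equations eliminates x²+y² and gives linear equations (the radical axes):
168.8 x − 434.8 y = 9832.00
-37.0 x − 240.6 y = -6556.92
Solving the 2×2 system: x ≈ 92.0, y ≈ 13.1 km.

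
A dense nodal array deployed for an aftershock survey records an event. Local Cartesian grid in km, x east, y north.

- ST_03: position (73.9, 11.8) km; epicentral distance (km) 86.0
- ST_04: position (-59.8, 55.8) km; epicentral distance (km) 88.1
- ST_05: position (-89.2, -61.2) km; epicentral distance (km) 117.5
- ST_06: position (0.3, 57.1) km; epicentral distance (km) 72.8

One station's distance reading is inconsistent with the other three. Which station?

ST_05

Solve using three stations at a time. Using ST_03, ST_04, ST_06 (subtract circle equations pairwise → linear system) gives (x, y) ≈ (-7.7, -15.2).
Distances from that point to each station vs reported:
  ST_03: calculated 86.0 vs reported 86.0 → residual 0.0 km
  ST_04: calculated 88.1 vs reported 88.1 → residual 0.0 km
  ST_05: calculated 93.6 vs reported 117.5 → residual 23.9 km
  ST_06: calculated 72.8 vs reported 72.8 → residual 0.0 km
ST_03, ST_04, ST_06 are mutually consistent (residuals ≈ 0); ST_05 is off by 23.9 km.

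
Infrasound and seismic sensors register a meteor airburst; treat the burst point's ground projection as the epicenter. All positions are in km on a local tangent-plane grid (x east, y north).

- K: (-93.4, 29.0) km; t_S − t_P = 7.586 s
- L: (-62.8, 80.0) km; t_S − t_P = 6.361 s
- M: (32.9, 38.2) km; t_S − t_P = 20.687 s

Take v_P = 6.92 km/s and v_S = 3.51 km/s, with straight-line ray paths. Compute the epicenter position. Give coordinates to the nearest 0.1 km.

Distance from S−P lag: d = Δt · v_P v_S / (v_P − v_S) = Δt · (6.92·3.51)/(6.92−3.51) ≈ 7.1229·Δt.
So d_K = 54.03, d_L = 45.31, d_M = 147.35 km.
Circle about each station: (x + 93.4)² + (y − 29.0)² = 54.03²; (x + 62.8)² + (y − 80.0)² = 45.31²; (x − 32.9)² + (y − 38.2)² = 147.35².
Subtracting pairs of circle equations eliminates x²+y² and gives linear equations (the radical axes):
61.2 x + 102.0 y = 1645.52
252.6 x + 18.4 y = -25815.69
Solving the 2×2 system: x ≈ -108.1, y ≈ 81.0 km.

x ≈ -108.1 km, y ≈ 81.0 km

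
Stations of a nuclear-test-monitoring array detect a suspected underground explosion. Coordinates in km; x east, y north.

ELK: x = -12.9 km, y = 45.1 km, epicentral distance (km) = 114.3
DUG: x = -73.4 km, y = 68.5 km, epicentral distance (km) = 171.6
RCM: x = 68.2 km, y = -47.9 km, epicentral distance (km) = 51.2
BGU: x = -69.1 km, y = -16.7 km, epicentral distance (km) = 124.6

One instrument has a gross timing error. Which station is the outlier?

Solve using three stations at a time. Using ELK, DUG, BGU (subtract circle equations pairwise → linear system) gives (x, y) ≈ (51.1, -49.6).
Distances from that point to each station vs reported:
  ELK: calculated 114.3 vs reported 114.3 → residual 0.0 km
  DUG: calculated 171.6 vs reported 171.6 → residual 0.0 km
  RCM: calculated 17.2 vs reported 51.2 → residual 34.0 km
  BGU: calculated 124.6 vs reported 124.6 → residual 0.0 km
ELK, DUG, BGU are mutually consistent (residuals ≈ 0); RCM is off by 34.0 km.

RCM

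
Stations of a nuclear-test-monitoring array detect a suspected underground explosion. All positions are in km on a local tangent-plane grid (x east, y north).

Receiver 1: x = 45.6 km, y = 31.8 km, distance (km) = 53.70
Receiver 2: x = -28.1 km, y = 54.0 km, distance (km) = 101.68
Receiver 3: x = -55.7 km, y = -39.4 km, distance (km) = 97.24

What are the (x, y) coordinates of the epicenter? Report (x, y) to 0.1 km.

x ≈ 39.9 km, y ≈ -21.6 km

Circle about each station: (x − 45.6)² + (y − 31.8)² = 53.70²; (x + 28.1)² + (y − 54.0)² = 101.68²; (x + 55.7)² + (y + 39.4)² = 97.24².
Subtracting pairs of circle equations eliminates x²+y² and gives linear equations (the radical axes):
-147.4 x + 44.4 y = -6840.12
-202.6 x − 142.4 y = -5007.68
Solving the 2×2 system: x ≈ 39.9, y ≈ -21.6 km.
Check against Receiver 1 (with the unrounded x, y): √((x − 45.6)²+(y − 31.8)²) = 53.70 ≈ 53.70 km. ✓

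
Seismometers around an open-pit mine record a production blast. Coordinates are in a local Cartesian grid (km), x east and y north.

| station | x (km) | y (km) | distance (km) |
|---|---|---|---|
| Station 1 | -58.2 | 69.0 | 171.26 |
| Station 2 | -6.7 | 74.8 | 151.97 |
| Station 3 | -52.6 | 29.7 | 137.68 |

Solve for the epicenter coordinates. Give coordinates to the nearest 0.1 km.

(43.9, -68.5)

Circle about each station: (x + 58.2)² + (y − 69.0)² = 171.26²; (x + 6.7)² + (y − 74.8)² = 151.97²; (x + 52.6)² + (y − 29.7)² = 137.68².
Subtracting pairs of circle equations eliminates x²+y² and gives linear equations (the radical axes):
103.0 x + 11.6 y = 3726.80
11.2 x − 78.6 y = 5874.82
Solving the 2×2 system: x ≈ 43.9, y ≈ -68.5 km.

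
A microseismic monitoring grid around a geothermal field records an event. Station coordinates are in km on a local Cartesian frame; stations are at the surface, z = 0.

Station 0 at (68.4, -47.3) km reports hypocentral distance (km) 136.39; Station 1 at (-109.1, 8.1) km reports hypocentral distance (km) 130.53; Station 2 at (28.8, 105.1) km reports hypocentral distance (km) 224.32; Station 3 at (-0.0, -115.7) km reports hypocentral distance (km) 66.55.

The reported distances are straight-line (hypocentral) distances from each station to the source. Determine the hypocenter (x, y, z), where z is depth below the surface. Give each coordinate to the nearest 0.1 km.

Each station gives a sphere (x−x_i)² + (y−y_i)² + z² = d_i² (stations at z=0).
Subtracting the Station 0 sphere from Station 1 and Station 2: z² cancels, leaving linear equations in x and y:
-355.0 x + 110.8 y = 6616.72
-79.2 x + 304.8 y = -26757.63
Solving: x ≈ -50.101, y ≈ -100.806 km (keep extra digits for the depth step; rounded: -50.1, -100.8).
Then from the Station 0 sphere: z² = 136.39² − (x − 68.4)² − (y + 47.3)² with x = -50.101, y = -100.806, so z ≈ 41.193 ≈ 41.2 km.
Check against Station 3 (with the unrounded solution): distance 66.55 ≈ 66.55 km. ✓

(-50.1, -100.8, 41.2)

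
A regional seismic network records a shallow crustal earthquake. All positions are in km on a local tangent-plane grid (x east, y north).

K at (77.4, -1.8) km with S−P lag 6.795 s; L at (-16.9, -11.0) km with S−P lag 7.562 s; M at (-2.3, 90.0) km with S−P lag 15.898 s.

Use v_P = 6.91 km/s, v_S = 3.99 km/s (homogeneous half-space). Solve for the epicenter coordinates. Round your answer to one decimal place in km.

40.1 km east, -54.0 km north

Distance from S−P lag: d = Δt · v_P v_S / (v_P − v_S) = Δt · (6.91·3.99)/(6.91−3.99) ≈ 9.4421·Δt.
So d_K = 64.16, d_L = 71.40, d_M = 150.11 km.
Circle about each station: (x − 77.4)² + (y + 1.8)² = 64.16²; (x + 16.9)² + (y + 11.0)² = 71.40²; (x + 2.3)² + (y − 90.0)² = 150.11².
Subtracting the K equation from the L and M equations removes the quadratic terms:
-188.6 x − 18.4 y = -6568.84
-159.4 x + 183.6 y = -16305.22
Solving the 2×2 system: x ≈ 40.1, y ≈ -54.0 km.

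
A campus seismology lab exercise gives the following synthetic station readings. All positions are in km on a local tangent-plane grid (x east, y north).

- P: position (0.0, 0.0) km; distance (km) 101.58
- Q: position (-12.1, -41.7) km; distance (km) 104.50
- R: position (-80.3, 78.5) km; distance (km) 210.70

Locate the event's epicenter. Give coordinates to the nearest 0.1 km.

Circle about each station: x² + y² = 101.58²; (x + 12.1)² + (y + 41.7)² = 104.50²; (x + 80.3)² + (y − 78.5)² = 210.70².
Subtracting the P equation from the Q and R equations removes the quadratic terms:
-24.2 x − 83.4 y = 1283.55
-160.6 x + 157.0 y = -21465.65
Solving the 2×2 system: x ≈ 92.4, y ≈ -42.2 km.

92.4 km east, -42.2 km north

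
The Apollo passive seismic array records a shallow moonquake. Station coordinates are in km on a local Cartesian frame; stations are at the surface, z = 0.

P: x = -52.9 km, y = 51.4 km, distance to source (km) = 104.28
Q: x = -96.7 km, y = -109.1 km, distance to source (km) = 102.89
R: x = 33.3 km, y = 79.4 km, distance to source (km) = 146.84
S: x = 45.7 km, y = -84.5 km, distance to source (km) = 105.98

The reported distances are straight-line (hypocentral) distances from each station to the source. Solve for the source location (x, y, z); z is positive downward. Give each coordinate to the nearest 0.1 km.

x ≈ -37.6 km, y ≈ -39.9 km, depth ≈ 48.0 km

Each station gives a sphere (x−x_i)² + (y−y_i)² + z² = d_i² (stations at z=0).
Subtracting the P sphere from Q and R: z² cancels, leaving linear equations in x and y:
-87.6 x − 321.0 y = 16101.30
172.4 x + 56.0 y = -8714.79
Solving: x ≈ -37.589, y ≈ -39.902 km (keep extra digits for the depth step; rounded: -37.6, -39.9).
Then from the P sphere: z² = 104.28² − (x + 52.9)² − (y − 51.4)² with x = -37.589, y = -39.902, so z ≈ 47.998 ≈ 48.0 km.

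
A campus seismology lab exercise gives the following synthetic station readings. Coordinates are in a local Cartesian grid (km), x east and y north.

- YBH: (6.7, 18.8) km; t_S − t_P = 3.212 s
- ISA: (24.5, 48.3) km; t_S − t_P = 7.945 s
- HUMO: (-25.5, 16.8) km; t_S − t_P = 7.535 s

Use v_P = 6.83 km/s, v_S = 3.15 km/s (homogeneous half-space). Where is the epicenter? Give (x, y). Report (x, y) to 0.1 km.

Distance from S−P lag: d = Δt · v_P v_S / (v_P − v_S) = Δt · (6.83·3.15)/(6.83−3.15) ≈ 5.8463·Δt.
So d_YBH = 18.78, d_ISA = 46.45, d_HUMO = 44.05 km.
Circle about each station: (x − 6.7)² + (y − 18.8)² = 18.78²; (x − 24.5)² + (y − 48.3)² = 46.45²; (x + 25.5)² + (y − 16.8)² = 44.05².
Subtracting the YBH equation from the ISA and HUMO equations removes the quadratic terms:
35.6 x + 59.0 y = 729.90
-64.4 x − 4.0 y = -1053.55
Solving the 2×2 system: x ≈ 16.2, y ≈ 2.6 km.

16.2 km east, 2.6 km north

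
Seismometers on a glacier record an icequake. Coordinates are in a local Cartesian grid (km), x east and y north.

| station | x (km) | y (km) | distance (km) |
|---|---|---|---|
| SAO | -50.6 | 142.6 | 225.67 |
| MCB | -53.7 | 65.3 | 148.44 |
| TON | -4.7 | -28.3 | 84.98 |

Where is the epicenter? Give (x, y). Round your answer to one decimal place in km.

(-70.4, -82.2)

Circle about each station: (x + 50.6)² + (y − 142.6)² = 225.67²; (x + 53.7)² + (y − 65.3)² = 148.44²; (x + 4.7)² + (y + 28.3)² = 84.98².
Subtracting the SAO equation from the MCB and TON equations removes the quadratic terms:
-6.2 x − 154.6 y = 13145.18
91.8 x − 341.8 y = 21633.21
Solving the 2×2 system: x ≈ -70.4, y ≈ -82.2 km.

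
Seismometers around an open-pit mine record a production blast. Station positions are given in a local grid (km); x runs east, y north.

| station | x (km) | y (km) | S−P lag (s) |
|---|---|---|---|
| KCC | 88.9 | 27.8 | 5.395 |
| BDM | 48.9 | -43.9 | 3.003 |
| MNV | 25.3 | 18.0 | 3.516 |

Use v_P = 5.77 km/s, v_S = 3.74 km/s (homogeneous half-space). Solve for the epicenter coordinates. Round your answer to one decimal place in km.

Distance from S−P lag: d = Δt · v_P v_S / (v_P − v_S) = Δt · (5.77·3.74)/(5.77−3.74) ≈ 10.6304·Δt.
So d_KCC = 57.35, d_BDM = 31.92, d_MNV = 37.38 km.
Circle about each station: (x − 88.9)² + (y − 27.8)² = 57.35²; (x − 48.9)² + (y + 43.9)² = 31.92²; (x − 25.3)² + (y − 18.0)² = 37.38².
Subtracting the KCC equation from the BDM and MNV equations removes the quadratic terms:
-80.0 x − 143.4 y = -2087.49
-127.2 x − 19.6 y = -5820.20
Solving the 2×2 system: x ≈ 47.6, y ≈ -12.0 km.

(47.6, -12.0)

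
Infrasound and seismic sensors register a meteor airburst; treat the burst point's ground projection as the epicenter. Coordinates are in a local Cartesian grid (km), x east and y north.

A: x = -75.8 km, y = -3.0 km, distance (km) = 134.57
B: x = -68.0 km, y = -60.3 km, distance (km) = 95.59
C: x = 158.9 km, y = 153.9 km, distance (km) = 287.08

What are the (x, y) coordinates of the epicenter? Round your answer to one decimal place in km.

20.1 km east, -97.4 km north

Circle about each station: (x + 75.8)² + (y + 3.0)² = 134.57²; (x + 68.0)² + (y + 60.3)² = 95.59²; (x − 158.9)² + (y − 153.9)² = 287.08².
Subtracting the A equation from the B and C equations removes the quadratic terms:
15.6 x − 114.6 y = 11477.09
469.4 x + 313.8 y = -21126.06
Solving the 2×2 system: x ≈ 20.1, y ≈ -97.4 km.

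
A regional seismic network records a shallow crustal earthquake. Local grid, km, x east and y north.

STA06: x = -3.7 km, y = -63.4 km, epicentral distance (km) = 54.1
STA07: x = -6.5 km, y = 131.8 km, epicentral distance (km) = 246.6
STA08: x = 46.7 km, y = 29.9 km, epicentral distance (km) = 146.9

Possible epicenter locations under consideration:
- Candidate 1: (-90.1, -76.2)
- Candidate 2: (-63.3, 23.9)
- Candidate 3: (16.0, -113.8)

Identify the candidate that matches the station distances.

Candidate 3

For each candidate, compare |candidate − station| to the reported distance:
Candidate 1: residuals STA06 33.2, STA07 22.4, STA08 26.2 → max 33.2 km
Candidate 2: residuals STA06 51.6, STA07 124.7, STA08 36.7 → max 124.7 km
Candidate 3: residuals STA06 0.0, STA07 0.0, STA08 0.0 → max 0.0 km
Only Candidate 3 has all residuals ≈ 0.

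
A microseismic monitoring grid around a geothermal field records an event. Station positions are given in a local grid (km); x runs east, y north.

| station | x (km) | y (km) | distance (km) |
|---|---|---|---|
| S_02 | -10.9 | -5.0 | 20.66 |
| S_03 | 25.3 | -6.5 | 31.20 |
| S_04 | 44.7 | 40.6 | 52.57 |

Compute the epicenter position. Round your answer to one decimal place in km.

x ≈ 0.4 km, y ≈ 12.3 km

Circle about each station: (x + 10.9)² + (y + 5.0)² = 20.66²; (x − 25.3)² + (y + 6.5)² = 31.20²; (x − 44.7)² + (y − 40.6)² = 52.57².
Subtracting pairs of circle equations eliminates x²+y² and gives linear equations (the radical axes):
72.4 x − 3.0 y = -8.07
111.2 x + 91.2 y = 1165.87
Solving the 2×2 system: x ≈ 0.4, y ≈ 12.3 km.
Check against S_02 (with the unrounded x, y): √((x + 10.9)²+(y + 5.0)²) = 20.66 ≈ 20.66 km. ✓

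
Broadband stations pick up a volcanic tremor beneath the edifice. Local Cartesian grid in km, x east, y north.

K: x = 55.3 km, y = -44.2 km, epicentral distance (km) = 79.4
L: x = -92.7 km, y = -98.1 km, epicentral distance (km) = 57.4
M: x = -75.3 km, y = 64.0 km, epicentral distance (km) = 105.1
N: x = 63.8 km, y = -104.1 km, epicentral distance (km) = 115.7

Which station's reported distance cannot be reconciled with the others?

Solve using three stations at a time. Using K, M, N (subtract circle equations pairwise → linear system) gives (x, y) ≈ (-22.1, -26.6).
Distances from that point to each station vs reported:
  K: calculated 79.4 vs reported 79.4 → residual 0.0 km
  L: calculated 100.5 vs reported 57.4 → residual 43.1 km
  M: calculated 105.1 vs reported 105.1 → residual 0.0 km
  N: calculated 115.7 vs reported 115.7 → residual 0.0 km
K, M, N are mutually consistent (residuals ≈ 0); L is off by 43.1 km.

L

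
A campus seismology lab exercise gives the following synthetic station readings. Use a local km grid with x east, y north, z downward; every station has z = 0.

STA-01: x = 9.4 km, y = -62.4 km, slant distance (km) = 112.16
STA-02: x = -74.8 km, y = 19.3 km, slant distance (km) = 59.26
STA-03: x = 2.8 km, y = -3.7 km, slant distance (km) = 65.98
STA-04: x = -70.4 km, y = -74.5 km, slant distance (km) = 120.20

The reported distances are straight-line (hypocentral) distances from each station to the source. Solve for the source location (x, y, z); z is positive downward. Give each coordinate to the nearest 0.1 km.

Each station gives a sphere (x−x_i)² + (y−y_i)² + z² = d_i² (stations at z=0).
Subtracting the STA-01 sphere from STA-02 and STA-03: z² cancels, leaving linear equations in x and y:
-168.4 x + 163.4 y = 11053.53
-13.2 x + 117.4 y = 4265.92
Solving: x ≈ -34.101, y ≈ 32.502 km (keep extra digits for the depth step; rounded: -34.1, 32.5).
Then from the STA-01 sphere: z² = 112.16² − (x − 9.4)² − (y + 62.4)² with x = -34.101, y = 32.502, so z ≈ 41.002 ≈ 41.0 km.

x ≈ -34.1 km, y ≈ 32.5 km, depth ≈ 41.0 km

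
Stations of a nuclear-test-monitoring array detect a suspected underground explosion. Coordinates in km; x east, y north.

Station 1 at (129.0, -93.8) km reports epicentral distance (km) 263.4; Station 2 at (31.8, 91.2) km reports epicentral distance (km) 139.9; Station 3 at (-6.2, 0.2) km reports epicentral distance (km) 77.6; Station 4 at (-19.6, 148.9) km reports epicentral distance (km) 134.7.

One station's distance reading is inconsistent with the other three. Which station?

Station 3

Solve using three stations at a time. Using Station 1, Station 2, Station 4 (subtract circle equations pairwise → linear system) gives (x, y) ≈ (-98.3, 39.4).
Distances from that point to each station vs reported:
  Station 1: calculated 263.5 vs reported 263.4 → residual 0.1 km
  Station 2: calculated 140.0 vs reported 139.9 → residual 0.1 km
  Station 3: calculated 100.1 vs reported 77.6 → residual 22.5 km
  Station 4: calculated 134.8 vs reported 134.7 → residual 0.1 km
Station 1, Station 2, Station 4 are mutually consistent (residuals ≈ 0); Station 3 is off by 22.5 km.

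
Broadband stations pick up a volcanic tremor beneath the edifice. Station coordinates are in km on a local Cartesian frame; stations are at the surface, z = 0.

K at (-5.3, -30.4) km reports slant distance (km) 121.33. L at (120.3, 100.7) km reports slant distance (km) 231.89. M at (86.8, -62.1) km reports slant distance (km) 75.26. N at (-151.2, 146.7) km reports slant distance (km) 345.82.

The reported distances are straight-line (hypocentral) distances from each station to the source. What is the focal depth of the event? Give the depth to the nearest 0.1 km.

Each station gives a sphere (x−x_i)² + (y−y_i)² + z² = d_i² (stations at z=0).
Subtracting the K sphere from L and M: z² cancels, leaving linear equations in x and y:
251.2 x + 262.2 y = -15391.67
184.2 x − 63.4 y = 19495.30
Solving: x ≈ 64.398, y ≈ -120.398 km (keep extra digits for the depth step; rounded: 64.4, -120.4).
Then from the K sphere: z² = 121.33² − (x + 5.3)² − (y + 30.4)² with x = 64.398, y = -120.398, so z ≈ 41.994 ≈ 42.0 km.
Check against N (with the unrounded solution): distance 345.81 ≈ 345.82 km. ✓

depth ≈ 42.0 km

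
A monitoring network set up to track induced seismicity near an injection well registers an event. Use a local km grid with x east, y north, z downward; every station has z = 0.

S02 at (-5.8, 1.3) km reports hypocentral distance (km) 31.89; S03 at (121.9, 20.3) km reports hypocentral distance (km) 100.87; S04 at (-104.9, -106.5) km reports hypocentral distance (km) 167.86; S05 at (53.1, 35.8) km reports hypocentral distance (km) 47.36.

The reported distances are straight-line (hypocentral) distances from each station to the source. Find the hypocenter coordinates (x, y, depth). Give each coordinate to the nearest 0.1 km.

Each station gives a sphere (x−x_i)² + (y−y_i)² + z² = d_i² (stations at z=0).
Subtracting the S02 sphere from S03 and S04: z² cancels, leaving linear equations in x and y:
255.4 x + 38.0 y = 6078.59
-198.2 x − 215.6 y = -4849.08
Solving: x ≈ 23.695, y ≈ 0.709 km (keep extra digits for the depth step; rounded: 23.7, 0.7).
Then from the S02 sphere: z² = 31.89² − (x + 5.8)² − (y − 1.3)² with x = 23.695, y = 0.709, so z ≈ 12.111 ≈ 12.1 km.

(23.7, 0.7, 12.1)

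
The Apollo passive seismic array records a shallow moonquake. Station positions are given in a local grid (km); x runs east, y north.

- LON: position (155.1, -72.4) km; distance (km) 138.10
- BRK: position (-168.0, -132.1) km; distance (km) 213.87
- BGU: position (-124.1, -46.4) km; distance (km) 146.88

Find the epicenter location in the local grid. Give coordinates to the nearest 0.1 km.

Circle about each station: (x − 155.1)² + (y + 72.4)² = 138.10²; (x + 168.0)² + (y + 132.1)² = 213.87²; (x + 124.1)² + (y + 46.4)² = 146.88².
Subtracting the LON equation from the BRK and BGU equations removes the quadratic terms:
-646.2 x − 119.4 y = -10292.13
-558.4 x + 52.0 y = -14246.12
Solving the 2×2 system: x ≈ 22.3, y ≈ -34.5 km.
Check against LON (with the unrounded x, y): √((x − 155.1)²+(y + 72.4)²) = 138.10 ≈ 138.10 km. ✓

x ≈ 22.3 km, y ≈ -34.5 km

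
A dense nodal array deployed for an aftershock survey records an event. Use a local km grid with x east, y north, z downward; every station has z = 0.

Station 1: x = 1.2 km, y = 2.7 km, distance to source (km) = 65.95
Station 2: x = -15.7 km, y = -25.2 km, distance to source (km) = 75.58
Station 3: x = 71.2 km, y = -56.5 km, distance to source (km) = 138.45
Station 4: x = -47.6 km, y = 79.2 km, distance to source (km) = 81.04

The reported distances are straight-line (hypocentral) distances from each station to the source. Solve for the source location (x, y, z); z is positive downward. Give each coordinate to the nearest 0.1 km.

Each station gives a sphere (x−x_i)² + (y−y_i)² + z² = d_i² (stations at z=0).
Subtracting the Station 1 sphere from Station 2 and Station 3: z² cancels, leaving linear equations in x and y:
-33.8 x − 55.8 y = -490.13
140.0 x − 118.4 y = -6566.04
Solving: x ≈ -26.101, y ≈ 24.594 km (keep extra digits for the depth step; rounded: -26.1, 24.6).
Then from the Station 1 sphere: z² = 65.95² − (x − 1.2)² − (y − 2.7)² with x = -26.101, y = 24.594, so z ≈ 55.899 ≈ 55.9 km.
Check against Station 4 (with the unrounded solution): distance 81.05 ≈ 81.04 km. ✓

(-26.1, 24.6, 55.9)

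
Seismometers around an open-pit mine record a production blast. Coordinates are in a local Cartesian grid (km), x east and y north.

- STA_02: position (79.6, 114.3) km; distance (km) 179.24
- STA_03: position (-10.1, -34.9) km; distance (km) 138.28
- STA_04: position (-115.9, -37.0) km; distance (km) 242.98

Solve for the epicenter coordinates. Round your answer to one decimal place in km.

x ≈ 126.1 km, y ≈ -58.8 km

Circle about each station: (x − 79.6)² + (y − 114.3)² = 179.24²; (x + 10.1)² + (y + 34.9)² = 138.28²; (x + 115.9)² + (y + 37.0)² = 242.98².
Subtracting the STA_02 equation from the STA_03 and STA_04 equations removes the quadratic terms:
-179.4 x − 298.4 y = -5075.01
-391.0 x − 302.6 y = -31511.14
Solving the 2×2 system: x ≈ 126.1, y ≈ -58.8 km.
Check against STA_02 (with the unrounded x, y): √((x − 79.6)²+(y − 114.3)²) = 179.24 ≈ 179.24 km. ✓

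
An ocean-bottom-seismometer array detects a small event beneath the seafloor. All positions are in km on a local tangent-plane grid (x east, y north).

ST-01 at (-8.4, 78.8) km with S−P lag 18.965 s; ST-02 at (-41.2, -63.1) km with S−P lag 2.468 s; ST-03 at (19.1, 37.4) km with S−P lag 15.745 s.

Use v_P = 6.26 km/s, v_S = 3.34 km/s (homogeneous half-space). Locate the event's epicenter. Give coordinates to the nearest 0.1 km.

x ≈ -52.6 km, y ≈ -49.6 km

Distance from S−P lag: d = Δt · v_P v_S / (v_P − v_S) = Δt · (6.26·3.34)/(6.26−3.34) ≈ 7.1604·Δt.
So d_ST-01 = 135.80, d_ST-02 = 17.67, d_ST-03 = 112.74 km.
Circle about each station: (x + 8.4)² + (y − 78.8)² = 135.80²; (x + 41.2)² + (y + 63.1)² = 17.67²; (x − 19.1)² + (y − 37.4)² = 112.74².
Subtracting pairs of circle equations eliminates x²+y² and gives linear equations (the radical axes):
-65.6 x − 283.8 y = 17528.46
55.0 x − 82.8 y = 1214.90
Solving the 2×2 system: x ≈ -52.6, y ≈ -49.6 km.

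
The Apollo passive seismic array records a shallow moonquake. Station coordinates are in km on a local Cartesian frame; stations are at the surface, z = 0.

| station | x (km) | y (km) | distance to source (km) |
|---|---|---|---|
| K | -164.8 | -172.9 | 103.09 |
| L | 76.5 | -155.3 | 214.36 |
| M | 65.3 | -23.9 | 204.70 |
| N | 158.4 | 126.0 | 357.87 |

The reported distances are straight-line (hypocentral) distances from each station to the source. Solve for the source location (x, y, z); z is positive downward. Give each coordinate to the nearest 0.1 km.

x ≈ -122.7 km, y ≈ -90.7 km, depth ≈ 45.8 km

Each station gives a sphere (x−x_i)² + (y−y_i)² + z² = d_i² (stations at z=0).
Subtracting the K sphere from L and M: z² cancels, leaving linear equations in x and y:
482.6 x + 35.2 y = -62405.77
460.2 x + 298.0 y = -83492.69
Solving: x ≈ -122.696, y ≈ -90.698 km (keep extra digits for the depth step; rounded: -122.7, -90.7).
Then from the K sphere: z² = 103.09² − (x + 164.8)² − (y + 172.9)² with x = -122.696, y = -90.698, so z ≈ 45.800 ≈ 45.8 km.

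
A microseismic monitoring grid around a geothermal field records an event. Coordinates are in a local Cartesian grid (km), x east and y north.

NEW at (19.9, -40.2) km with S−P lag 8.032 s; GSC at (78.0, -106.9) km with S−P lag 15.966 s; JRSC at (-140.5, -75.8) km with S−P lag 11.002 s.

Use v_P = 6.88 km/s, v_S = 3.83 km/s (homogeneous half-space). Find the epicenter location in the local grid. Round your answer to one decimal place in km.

x ≈ -48.5 km, y ≈ -51.9 km

Distance from S−P lag: d = Δt · v_P v_S / (v_P − v_S) = Δt · (6.88·3.83)/(6.88−3.83) ≈ 8.6395·Δt.
So d_NEW = 69.39, d_GSC = 137.94, d_JRSC = 95.05 km.
Circle about each station: (x − 19.9)² + (y + 40.2)² = 69.39²; (x − 78.0)² + (y + 106.9)² = 137.94²; (x + 140.5)² + (y + 75.8)² = 95.05².
Subtracting pairs of circle equations eliminates x²+y² and gives linear equations (the radical axes):
116.2 x − 133.4 y = 1287.09
-320.8 x − 71.2 y = 19254.31
Solving the 2×2 system: x ≈ -48.5, y ≈ -51.9 km.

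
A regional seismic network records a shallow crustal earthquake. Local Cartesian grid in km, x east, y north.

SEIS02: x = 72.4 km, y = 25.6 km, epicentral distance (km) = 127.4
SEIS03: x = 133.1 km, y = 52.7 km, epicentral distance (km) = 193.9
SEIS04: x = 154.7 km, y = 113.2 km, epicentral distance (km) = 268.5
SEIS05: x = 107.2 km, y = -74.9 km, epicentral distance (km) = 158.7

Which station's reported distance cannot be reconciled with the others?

Solve using three stations at a time. Using SEIS02, SEIS03, SEIS05 (subtract circle equations pairwise → linear system) gives (x, y) ≈ (-44.0, -26.4).
Distances from that point to each station vs reported:
  SEIS02: calculated 127.5 vs reported 127.4 → residual 0.1 km
  SEIS03: calculated 193.9 vs reported 193.9 → residual 0.0 km
  SEIS04: calculated 242.8 vs reported 268.5 → residual 25.7 km
  SEIS05: calculated 158.8 vs reported 158.7 → residual 0.1 km
SEIS02, SEIS03, SEIS05 are mutually consistent (residuals ≈ 0); SEIS04 is off by 25.7 km.

SEIS04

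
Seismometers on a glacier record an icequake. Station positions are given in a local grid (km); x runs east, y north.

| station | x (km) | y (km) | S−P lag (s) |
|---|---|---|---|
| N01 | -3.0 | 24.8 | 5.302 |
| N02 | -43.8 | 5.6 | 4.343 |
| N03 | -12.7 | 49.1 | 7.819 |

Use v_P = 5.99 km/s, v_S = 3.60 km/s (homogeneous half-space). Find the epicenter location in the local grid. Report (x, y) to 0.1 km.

Distance from S−P lag: d = Δt · v_P v_S / (v_P − v_S) = Δt · (5.99·3.60)/(5.99−3.60) ≈ 9.0226·Δt.
So d_N01 = 47.84, d_N02 = 39.19, d_N03 = 70.55 km.
Circle about each station: (x + 3.0)² + (y − 24.8)² = 47.84²; (x + 43.8)² + (y − 5.6)² = 39.19²; (x + 12.7)² + (y − 49.1)² = 70.55².
Subtracting pairs of circle equations eliminates x²+y² and gives linear equations (the radical axes):
-81.6 x − 38.4 y = 2078.57
-19.4 x + 48.6 y = -740.58
Solving the 2×2 system: x ≈ -15.4, y ≈ -21.4 km.

-15.4 km east, -21.4 km north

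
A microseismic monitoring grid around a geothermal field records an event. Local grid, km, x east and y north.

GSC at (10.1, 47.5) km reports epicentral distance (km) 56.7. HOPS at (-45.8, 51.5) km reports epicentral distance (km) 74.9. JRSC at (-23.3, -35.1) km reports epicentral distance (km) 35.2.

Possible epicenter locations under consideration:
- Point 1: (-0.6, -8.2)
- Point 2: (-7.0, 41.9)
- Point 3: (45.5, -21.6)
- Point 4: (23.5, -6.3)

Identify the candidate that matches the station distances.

For each candidate, compare |candidate − station| to the reported distance:
Point 1: residuals GSC 0.0, HOPS 0.0, JRSC 0.0 → max 0.0 km
Point 2: residuals GSC 38.7, HOPS 34.9, JRSC 43.5 → max 43.5 km
Point 3: residuals GSC 20.9, HOPS 42.1, JRSC 34.9 → max 42.1 km
Point 4: residuals GSC 1.3, HOPS 15.3, JRSC 19.8 → max 19.8 km
Only Point 1 has all residuals ≈ 0.

Point 1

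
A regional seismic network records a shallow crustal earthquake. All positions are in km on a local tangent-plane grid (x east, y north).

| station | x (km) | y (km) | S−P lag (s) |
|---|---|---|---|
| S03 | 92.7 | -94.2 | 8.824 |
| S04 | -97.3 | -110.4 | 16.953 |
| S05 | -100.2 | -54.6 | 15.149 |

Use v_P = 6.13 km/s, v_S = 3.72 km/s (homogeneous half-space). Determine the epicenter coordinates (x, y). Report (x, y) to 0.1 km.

40.8 km east, -28.8 km north

Distance from S−P lag: d = Δt · v_P v_S / (v_P − v_S) = Δt · (6.13·3.72)/(6.13−3.72) ≈ 9.4621·Δt.
So d_S03 = 83.49, d_S04 = 160.41, d_S05 = 143.34 km.
Circle about each station: (x − 92.7)² + (y + 94.2)² = 83.49²; (x + 97.3)² + (y + 110.4)² = 160.41²; (x + 100.2)² + (y + 54.6)² = 143.34².
Subtracting the S03 equation from the S04 and S05 equations removes the quadratic terms:
-380.0 x − 32.4 y = -14572.27
-385.8 x + 79.2 y = -18021.51
Solving the 2×2 system: x ≈ 40.8, y ≈ -28.8 km.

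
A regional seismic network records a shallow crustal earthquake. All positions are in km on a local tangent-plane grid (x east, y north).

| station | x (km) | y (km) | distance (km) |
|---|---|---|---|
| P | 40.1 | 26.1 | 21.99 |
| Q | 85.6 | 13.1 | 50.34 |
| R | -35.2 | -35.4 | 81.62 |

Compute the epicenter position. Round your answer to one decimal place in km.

Circle about each station: (x − 40.1)² + (y − 26.1)² = 21.99²; (x − 85.6)² + (y − 13.1)² = 50.34²; (x + 35.2)² + (y + 35.4)² = 81.62².
Subtracting the P equation from the Q and R equations removes the quadratic terms:
91.0 x − 26.0 y = 3159.19
-150.6 x − 123.0 y = -5975.28
Solving the 2×2 system: x ≈ 36.0, y ≈ 4.5 km.

(36.0, 4.5)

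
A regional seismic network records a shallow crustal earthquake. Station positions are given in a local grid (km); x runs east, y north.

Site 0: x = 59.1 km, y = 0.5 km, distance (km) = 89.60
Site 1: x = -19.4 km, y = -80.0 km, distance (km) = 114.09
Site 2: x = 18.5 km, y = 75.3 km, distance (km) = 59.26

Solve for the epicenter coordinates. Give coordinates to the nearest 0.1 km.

Circle about each station: (x − 59.1)² + (y − 0.5)² = 89.60²; (x + 19.4)² + (y + 80.0)² = 114.09²; (x − 18.5)² + (y − 75.3)² = 59.26².
Subtracting the Site 0 equation from the Site 1 and Site 2 equations removes the quadratic terms:
-157.0 x − 161.0 y = -1705.07
-81.2 x + 149.6 y = 7035.69
Solving the 2×2 system: x ≈ -24.0, y ≈ 34.0 km.
Check against Site 0 (with the unrounded x, y): √((x − 59.1)²+(y − 0.5)²) = 89.60 ≈ 89.60 km. ✓

-24.0 km east, 34.0 km north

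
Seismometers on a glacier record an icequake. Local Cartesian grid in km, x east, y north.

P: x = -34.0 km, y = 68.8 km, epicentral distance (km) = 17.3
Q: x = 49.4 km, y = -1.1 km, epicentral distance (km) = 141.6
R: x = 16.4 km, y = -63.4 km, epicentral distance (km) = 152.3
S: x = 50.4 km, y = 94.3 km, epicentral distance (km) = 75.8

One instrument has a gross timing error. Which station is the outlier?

Solve using three stations at a time. Using P, R, S (subtract circle equations pairwise → linear system) gives (x, y) ≈ (-24.6, 83.3).
Distances from that point to each station vs reported:
  P: calculated 17.3 vs reported 17.3 → residual 0.0 km
  Q: calculated 112.2 vs reported 141.6 → residual 29.4 km
  R: calculated 152.3 vs reported 152.3 → residual 0.0 km
  S: calculated 75.8 vs reported 75.8 → residual 0.0 km
P, R, S are mutually consistent (residuals ≈ 0); Q is off by 29.4 km.

Q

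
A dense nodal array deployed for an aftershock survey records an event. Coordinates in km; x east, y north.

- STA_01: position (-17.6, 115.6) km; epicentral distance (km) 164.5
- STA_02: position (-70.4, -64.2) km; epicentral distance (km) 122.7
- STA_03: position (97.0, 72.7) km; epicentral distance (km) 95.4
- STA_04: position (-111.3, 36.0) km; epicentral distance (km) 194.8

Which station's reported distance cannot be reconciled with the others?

STA_02

Solve using three stations at a time. Using STA_01, STA_03, STA_04 (subtract circle equations pairwise → linear system) gives (x, y) ≈ (75.2, -20.2).
Distances from that point to each station vs reported:
  STA_01: calculated 164.5 vs reported 164.5 → residual 0.0 km
  STA_02: calculated 152.1 vs reported 122.7 → residual 29.4 km
  STA_03: calculated 95.5 vs reported 95.4 → residual 0.1 km
  STA_04: calculated 194.8 vs reported 194.8 → residual 0.0 km
STA_01, STA_03, STA_04 are mutually consistent (residuals ≈ 0); STA_02 is off by 29.4 km.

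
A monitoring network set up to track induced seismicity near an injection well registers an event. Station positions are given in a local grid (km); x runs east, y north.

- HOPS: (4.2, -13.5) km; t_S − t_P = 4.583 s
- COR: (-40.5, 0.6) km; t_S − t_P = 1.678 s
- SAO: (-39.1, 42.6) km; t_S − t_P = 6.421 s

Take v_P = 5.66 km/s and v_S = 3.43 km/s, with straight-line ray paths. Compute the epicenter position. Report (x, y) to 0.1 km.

Distance from S−P lag: d = Δt · v_P v_S / (v_P − v_S) = Δt · (5.66·3.43)/(5.66−3.43) ≈ 8.7057·Δt.
So d_HOPS = 39.90, d_COR = 14.61, d_SAO = 55.90 km.
Circle about each station: (x − 4.2)² + (y + 13.5)² = 39.90²; (x + 40.5)² + (y − 0.6)² = 14.61²; (x + 39.1)² + (y − 42.6)² = 55.90².
Subtracting pairs of circle equations eliminates x²+y² and gives linear equations (the radical axes):
-89.4 x + 28.2 y = 2819.28
-86.6 x + 112.2 y = 1610.88
Solving the 2×2 system: x ≈ -35.7, y ≈ -13.2 km.
Check against HOPS (with the unrounded x, y): √((x − 4.2)²+(y + 13.5)²) = 39.90 ≈ 39.90 km. ✓

(-35.7, -13.2)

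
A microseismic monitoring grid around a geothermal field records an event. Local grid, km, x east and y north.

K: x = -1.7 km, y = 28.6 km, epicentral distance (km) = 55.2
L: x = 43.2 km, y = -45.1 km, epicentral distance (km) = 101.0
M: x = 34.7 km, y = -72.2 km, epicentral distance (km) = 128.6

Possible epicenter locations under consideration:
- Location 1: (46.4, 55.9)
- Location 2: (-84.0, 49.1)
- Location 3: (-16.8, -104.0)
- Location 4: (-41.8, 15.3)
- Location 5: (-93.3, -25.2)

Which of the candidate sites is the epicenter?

For each candidate, compare |candidate − station| to the reported distance:
Location 1: residuals K 0.1, L 0.1, M 0.0 → max 0.1 km
Location 2: residuals K 29.6, L 57.3, M 41.1 → max 57.3 km
Location 3: residuals K 78.3, L 16.9, M 68.1 → max 78.3 km
Location 4: residuals K 13.0, L 3.3, M 12.4 → max 13.0 km
Location 5: residuals K 51.0, L 36.9, M 7.8 → max 51.0 km
Only Location 1 has all residuals ≈ 0.

Location 1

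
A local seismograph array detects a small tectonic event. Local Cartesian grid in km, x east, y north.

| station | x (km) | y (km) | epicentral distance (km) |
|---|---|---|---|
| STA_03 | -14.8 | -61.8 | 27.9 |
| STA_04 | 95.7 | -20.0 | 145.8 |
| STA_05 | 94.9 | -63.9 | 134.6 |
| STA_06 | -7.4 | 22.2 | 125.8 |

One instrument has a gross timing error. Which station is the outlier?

Solve using three stations at a time. Using STA_03, STA_04, STA_05 (subtract circle equations pairwise → linear system) gives (x, y) ≈ (-39.2, -75.3).
Distances from that point to each station vs reported:
  STA_03: calculated 27.9 vs reported 27.9 → residual 0.0 km
  STA_04: calculated 145.8 vs reported 145.8 → residual 0.0 km
  STA_05: calculated 134.6 vs reported 134.6 → residual 0.0 km
  STA_06: calculated 102.5 vs reported 125.8 → residual 23.3 km
STA_03, STA_04, STA_05 are mutually consistent (residuals ≈ 0); STA_06 is off by 23.3 km.

STA_06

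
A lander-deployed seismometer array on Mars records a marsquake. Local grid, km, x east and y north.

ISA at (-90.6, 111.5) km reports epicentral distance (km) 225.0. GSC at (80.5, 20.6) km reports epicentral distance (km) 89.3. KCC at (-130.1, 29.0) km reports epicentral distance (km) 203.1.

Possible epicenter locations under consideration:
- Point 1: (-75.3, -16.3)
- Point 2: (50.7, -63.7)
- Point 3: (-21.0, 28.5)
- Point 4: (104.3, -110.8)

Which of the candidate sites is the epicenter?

For each candidate, compare |candidate − station| to the reported distance:
Point 1: residuals ISA 96.3, GSC 70.8, KCC 132.0 → max 132.0 km
Point 2: residuals ISA 0.1, GSC 0.1, KCC 0.1 → max 0.1 km
Point 3: residuals ISA 116.7, GSC 12.5, KCC 94.0 → max 116.7 km
Point 4: residuals ISA 70.6, GSC 44.2, KCC 69.8 → max 70.6 km
Only Point 2 has all residuals ≈ 0.

Point 2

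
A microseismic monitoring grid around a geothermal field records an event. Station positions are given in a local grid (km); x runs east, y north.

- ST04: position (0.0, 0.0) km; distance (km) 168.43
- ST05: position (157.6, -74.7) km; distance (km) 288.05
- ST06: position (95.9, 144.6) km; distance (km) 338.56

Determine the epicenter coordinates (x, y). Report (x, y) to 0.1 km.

Circle about each station: x² + y² = 168.43²; (x − 157.6)² + (y + 74.7)² = 288.05²; (x − 95.9)² + (y − 144.6)² = 338.56².
Subtracting the ST04 equation from the ST05 and ST06 equations removes the quadratic terms:
315.2 x − 149.4 y = -24186.29
191.8 x + 289.2 y = -56148.24
Solving the 2×2 system: x ≈ -128.4, y ≈ -109.0 km.

x ≈ -128.4 km, y ≈ -109.0 km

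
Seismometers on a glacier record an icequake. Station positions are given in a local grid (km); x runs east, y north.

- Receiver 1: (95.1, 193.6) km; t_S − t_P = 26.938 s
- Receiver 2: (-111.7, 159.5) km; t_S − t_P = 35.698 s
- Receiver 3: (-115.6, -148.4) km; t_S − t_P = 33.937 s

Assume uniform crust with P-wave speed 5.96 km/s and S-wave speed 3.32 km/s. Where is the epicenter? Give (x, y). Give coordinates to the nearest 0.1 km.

x ≈ 96.7 km, y ≈ -8.3 km

Distance from S−P lag: d = Δt · v_P v_S / (v_P − v_S) = Δt · (5.96·3.32)/(5.96−3.32) ≈ 7.4952·Δt.
So d_Receiver 1 = 201.90, d_Receiver 2 = 267.56, d_Receiver 3 = 254.36 km.
Circle about each station: (x − 95.1)² + (y − 193.6)² = 201.90²; (x + 111.7)² + (y − 159.5)² = 267.56²; (x + 115.6)² + (y + 148.4)² = 254.36².
Subtracting pairs of circle equations eliminates x²+y² and gives linear equations (the radical axes):
-413.6 x − 68.2 y = -39432.57
-421.4 x − 684.0 y = -35074.45
Solving the 2×2 system: x ≈ 96.7, y ≈ -8.3 km.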